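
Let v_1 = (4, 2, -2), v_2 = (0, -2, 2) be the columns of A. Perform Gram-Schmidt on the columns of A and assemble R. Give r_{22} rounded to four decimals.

v_1 = (4, 2, -2); ‖v_1‖ = 4.8990, so q_1 = (0.8165, 0.4082, -0.4082).
q_1·v_2 = 0.8165·0 + 0.4082·(-2) + (-0.4082)·2 = -1.6330.
u_2 = v_2 + 1.6330·q_1 = (1.3333, -1.3333, 1.3333).
r_{22} = ‖u_2‖ = 2.3094.

r_{22} = 2.3094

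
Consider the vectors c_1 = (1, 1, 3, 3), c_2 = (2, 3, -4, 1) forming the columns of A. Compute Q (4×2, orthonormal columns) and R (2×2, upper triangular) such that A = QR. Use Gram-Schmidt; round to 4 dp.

Q = [[0.2236, 0.4071], [0.2236, 0.5922], [0.6708, -0.6292], [0.6708, 0.2961]], R = [[4.4721, -0.8944], [0.0000, 5.4037]]

c_1 = (1, 1, 3, 3); ‖c_1‖ = 4.4721, so q_1 = (0.2236, 0.2236, 0.6708, 0.6708).
q_1·c_2 = 0.2236·2 + 0.2236·3 + 0.6708·(-4) + 0.6708·1 = -0.8944.
u_2 = c_2 + 0.8944·q_1 = (2.2000, 3.2000, -3.4000, 1.6000).
‖u_2‖ = 5.4037, so q_2 = (0.4071, 0.5922, -0.6292, 0.2961).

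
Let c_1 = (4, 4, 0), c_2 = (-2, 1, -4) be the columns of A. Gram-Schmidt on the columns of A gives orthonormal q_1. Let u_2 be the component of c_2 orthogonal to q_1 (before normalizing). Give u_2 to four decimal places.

u_2 = (-1.5000, 1.5000, -4.0000)

c_1 = (4, 4, 0); ‖c_1‖ = 5.6569, so q_1 = (0.7071, 0.7071, 0.0000).
q_1·c_2 = 0.7071·(-2) + 0.7071·1 + 0.0000·(-4) = -0.7071.
u_2 = c_2 + 0.7071·q_1 = (-1.5000, 1.5000, -4.0000).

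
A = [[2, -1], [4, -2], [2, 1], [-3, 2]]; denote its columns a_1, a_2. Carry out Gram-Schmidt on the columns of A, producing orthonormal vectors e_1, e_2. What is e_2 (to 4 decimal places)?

e_2 = (-0.0752, -0.1504, 0.9173, 0.3609)

a_1 = (2, 4, 2, -3); ‖a_1‖ = 5.7446, so e_1 = (0.3482, 0.6963, 0.3482, -0.5222).
e_1·a_2 = 0.3482·(-1) + 0.6963·(-2) + 0.3482·1 + (-0.5222)·2 = -2.4371.
u_2 = a_2 + 2.4371·e_1 = (-0.1515, -0.3030, 1.8485, 0.7273).
‖u_2‖ = 2.0151, so e_2 = (-0.0752, -0.1504, 0.9173, 0.3609).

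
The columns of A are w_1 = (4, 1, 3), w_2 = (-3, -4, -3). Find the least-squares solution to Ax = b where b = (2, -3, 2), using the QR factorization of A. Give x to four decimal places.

w_1 = (4, 1, 3); ‖w_1‖ = 5.0990, so e_1 = (0.7845, 0.1961, 0.5883).
e_1·w_2 = 0.7845·(-3) + 0.1961·(-4) + 0.5883·(-3) = -4.9029.
u_2 = w_2 + 4.9029·e_1 = (0.8462, -3.0385, -0.1154).
‖u_2‖ = 3.1562, so e_2 = (0.2681, -0.9627, -0.0366).
Qᵀb = (2.1573, 3.3512).
Back-substitute: x_2 = 3.3512/3.1562 = 1.0618.
x_1 = (2.1573 + 4.9029·1.0618)/5.0990 = 1.4440.

x = (1.4440, 1.0618)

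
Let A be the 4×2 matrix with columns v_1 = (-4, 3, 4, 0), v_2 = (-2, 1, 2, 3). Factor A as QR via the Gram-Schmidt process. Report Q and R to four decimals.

Q = [[-0.6247, -0.0483], [0.4685, -0.1287], [0.6247, 0.0483], [0.0000, 0.9893]], R = [[6.4031, 2.9673], [0.0000, 3.0323]]

q_1 = v_1/‖v_1‖ = (-4, 3, 4, 0)/6.4031 = (-0.6247, 0.4685, 0.6247, 0.0000).
r_{12} = q_1·v_2 = 2.9673.
u_2 = v_2 − 2.9673·q_1 = (-0.1463, -0.3902, 0.1463, 3.0000).
‖u_2‖ = 3.0323, so q_2 = (-0.0483, -0.1287, 0.0483, 0.9893).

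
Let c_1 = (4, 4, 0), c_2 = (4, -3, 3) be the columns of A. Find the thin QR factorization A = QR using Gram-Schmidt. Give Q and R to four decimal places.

c_1 = (4, 4, 0); ‖c_1‖ = 5.6569, so e_1 = (0.7071, 0.7071, 0.0000).
e_1·c_2 = 0.7071·4 + 0.7071·(-3) + 0.0000·3 = 0.7071.
u_2 = c_2 − 0.7071·e_1 = (3.5000, -3.5000, 3.0000).
‖u_2‖ = 5.7879, so e_2 = (0.6047, -0.6047, 0.5183).

Q = [[0.7071, 0.6047], [0.7071, -0.6047], [0.0000, 0.5183]], R = [[5.6569, 0.7071], [0.0000, 5.7879]]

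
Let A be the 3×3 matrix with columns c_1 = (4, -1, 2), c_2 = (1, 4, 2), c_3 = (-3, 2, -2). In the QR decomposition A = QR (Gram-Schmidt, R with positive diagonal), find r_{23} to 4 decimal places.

r_{23} = 0.9844

c_1 = (4, -1, 2); ‖c_1‖ = 4.5826, so q_1 = (0.8729, -0.2182, 0.4364).
q_1·c_2 = 0.8729·1 + (-0.2182)·4 + 0.4364·2 = 0.8729.
u_2 = c_2 − 0.8729·q_1 = (0.2381, 4.1905, 1.6190).
‖u_2‖ = 4.4987, so q_2 = (0.0529, 0.9315, 0.3599).
r_{23} = q_2·c_3 = 0.9844.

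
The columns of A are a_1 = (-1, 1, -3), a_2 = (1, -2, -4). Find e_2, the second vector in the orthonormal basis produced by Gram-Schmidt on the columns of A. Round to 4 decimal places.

a_1 = (-1, 1, -3); ‖a_1‖ = 3.3166, so e_1 = (-0.3015, 0.3015, -0.9045).
e_1·a_2 = (-0.3015)·1 + 0.3015·(-2) + (-0.9045)·(-4) = 2.7136.
u_2 = a_2 − 2.7136·e_1 = (1.8182, -2.8182, -1.5455).
‖u_2‖ = 3.6927, so e_2 = (0.4924, -0.7632, -0.4185).

e_2 = (0.4924, -0.7632, -0.4185)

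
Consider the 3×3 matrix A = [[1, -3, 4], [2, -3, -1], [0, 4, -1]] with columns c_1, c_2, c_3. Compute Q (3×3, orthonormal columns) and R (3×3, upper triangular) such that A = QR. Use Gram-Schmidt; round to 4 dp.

q_1 = c_1/‖c_1‖ = (1, 2, 0)/2.2361 = (0.4472, 0.8944, 0.0000).
r_{12} = q_1·c_2 = -4.0249.
u_2 = c_2 + 4.0249·q_1 = (-1.2000, 0.6000, 4.0000).
‖u_2‖ = 4.2190, so q_2 = (-0.2844, 0.1422, 0.9481).
r_{13} = q_1·c_3 = 0.8944; r_{23} = q_2·c_3 = -2.2280.
u_3 = c_3 − 0.8944·q_1 + 2.2280·q_2 = (2.9663, -1.4831, 1.1124).
‖u_3‖ = 3.4980, so q_3 = (0.8480, -0.4240, 0.3180).

Q = [[0.4472, -0.2844, 0.8480], [0.8944, 0.1422, -0.4240], [0.0000, 0.9481, 0.3180]], R = [[2.2361, -4.0249, 0.8944], [0.0000, 4.2190, -2.2280], [0.0000, 0.0000, 3.4980]]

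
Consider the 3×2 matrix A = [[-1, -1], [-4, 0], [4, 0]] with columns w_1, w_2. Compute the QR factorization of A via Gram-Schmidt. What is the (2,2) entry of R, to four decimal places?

r_{22} = 0.9847

w_1 = (-1, -4, 4); ‖w_1‖ = 5.7446, so q_1 = (-0.1741, -0.6963, 0.6963).
q_1·w_2 = (-0.1741)·(-1) + (-0.6963)·0 + 0.6963·0 = 0.1741.
u_2 = w_2 − 0.1741·q_1 = (-0.9697, 0.1212, -0.1212).
r_{22} = ‖u_2‖ = 0.9847.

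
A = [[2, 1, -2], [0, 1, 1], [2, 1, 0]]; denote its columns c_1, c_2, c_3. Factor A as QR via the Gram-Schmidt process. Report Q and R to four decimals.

Q = [[0.7071, 0.0000, -0.7071], [0.0000, 1.0000, 0.0000], [0.7071, 0.0000, 0.7071]], R = [[2.8284, 1.4142, -1.4142], [0.0000, 1.0000, 1.0000], [0.0000, 0.0000, 1.4142]]

c_1 = (2, 0, 2); ‖c_1‖ = 2.8284, so e_1 = (0.7071, 0.0000, 0.7071).
e_1·c_2 = 0.7071·1 + 0.0000·1 + 0.7071·1 = 1.4142.
u_2 = c_2 − 1.4142·e_1 = (0.0000, 1.0000, 0.0000).
‖u_2‖ = 1.0000, so e_2 = (0.0000, 1.0000, 0.0000).
e_1·c_3 = 0.7071·(-2) + 0.0000·1 + 0.7071·0 = -1.4142; e_2·c_3 = 0.0000·(-2) + 1.0000·1 + 0.0000·0 = 1.0000.
u_3 = c_3 + 1.4142·e_1 − 1.0000·e_2 = (-1.0000, 0.0000, 1.0000).
‖u_3‖ = 1.4142, so e_3 = (-0.7071, 0.0000, 0.7071).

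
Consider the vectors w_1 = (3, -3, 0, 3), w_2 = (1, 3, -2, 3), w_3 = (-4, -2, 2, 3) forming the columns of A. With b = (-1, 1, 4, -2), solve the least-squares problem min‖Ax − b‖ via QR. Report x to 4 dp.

w_1 = (3, -3, 0, 3); ‖w_1‖ = 5.1962, so e_1 = (0.5774, -0.5774, 0.0000, 0.5774).
e_1·w_2 = 0.5774·1 + (-0.5774)·3 + 0.0000·(-2) + 0.5774·3 = 0.5774.
u_2 = w_2 − 0.5774·e_1 = (0.6667, 3.3333, -2.0000, 2.6667).
‖u_2‖ = 4.7610, so e_2 = (0.1400, 0.7001, -0.4201, 0.5601).
e_1·w_3 = 0.5774·(-4) + (-0.5774)·(-2) + 0.0000·2 + 0.5774·3 = 0.5774; e_2·w_3 = 0.1400·(-4) + 0.7001·(-2) + (-0.4201)·2 + 0.5601·3 = -1.1202.
u_3 = w_3 − 0.5774·e_1 + 1.1202·e_2 = (-4.1765, -0.8824, 1.5294, 3.2941).
‖u_3‖ = 5.6046, so e_3 = (-0.7452, -0.1574, 0.2729, 0.5878).
Qᵀb = (-2.3094, -2.2404, 0.5038).
Back-substitute: x_3 = 0.5038/5.6046 = 0.0899.
x_2 = (-2.2404 + 1.1202·0.0899)/4.7610 = -0.4494.
x_1 = (-2.3094 − 0.5774·(-0.4494) − 0.5774·0.0899)/5.1962 = -0.4045.

x = (-0.4045, -0.4494, 0.0899)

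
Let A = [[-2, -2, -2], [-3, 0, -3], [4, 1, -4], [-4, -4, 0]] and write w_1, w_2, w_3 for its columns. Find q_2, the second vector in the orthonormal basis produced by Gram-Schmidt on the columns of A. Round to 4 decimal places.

q_2 = (-0.3259, 0.5587, -0.3958, -0.6519)

w_1 = (-2, -3, 4, -4); ‖w_1‖ = 6.7082, so q_1 = (-0.2981, -0.4472, 0.5963, -0.5963).
q_1·w_2 = (-0.2981)·(-2) + (-0.4472)·0 + 0.5963·1 + (-0.5963)·(-4) = 3.5777.
u_2 = w_2 − 3.5777·q_1 = (-0.9333, 1.6000, -1.1333, -1.8667).
‖u_2‖ = 2.8636, so q_2 = (-0.3259, 0.5587, -0.3958, -0.6519).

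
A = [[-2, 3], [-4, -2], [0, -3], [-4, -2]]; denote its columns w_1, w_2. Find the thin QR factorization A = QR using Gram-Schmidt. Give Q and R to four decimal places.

Q = [[-0.3333, 0.7378], [-0.6667, -0.1845], [0.0000, -0.6225], [-0.6667, -0.1845]], R = [[6.0000, 1.6667], [0.0000, 4.8189]]

w_1 = (-2, -4, 0, -4); ‖w_1‖ = 6.0000, so q_1 = (-0.3333, -0.6667, 0.0000, -0.6667).
q_1·w_2 = (-0.3333)·3 + (-0.6667)·(-2) + 0.0000·(-3) + (-0.6667)·(-2) = 1.6667.
u_2 = w_2 − 1.6667·q_1 = (3.5556, -0.8889, -3.0000, -0.8889).
‖u_2‖ = 4.8189, so q_2 = (0.7378, -0.1845, -0.6225, -0.1845).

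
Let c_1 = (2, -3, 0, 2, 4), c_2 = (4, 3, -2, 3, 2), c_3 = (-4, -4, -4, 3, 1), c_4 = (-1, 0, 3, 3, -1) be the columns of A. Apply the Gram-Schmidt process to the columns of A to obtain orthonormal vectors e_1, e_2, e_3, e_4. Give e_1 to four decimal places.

e_1 = c_1/‖c_1‖ = (2, -3, 0, 2, 4)/5.7446 = (0.3482, -0.5222, 0.0000, 0.3482, 0.6963).

e_1 = (0.3482, -0.5222, 0.0000, 0.3482, 0.6963)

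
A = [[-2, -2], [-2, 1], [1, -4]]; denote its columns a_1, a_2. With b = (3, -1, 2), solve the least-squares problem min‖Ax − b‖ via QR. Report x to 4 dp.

a_1 = (-2, -2, 1); ‖a_1‖ = 3.0000, so e_1 = (-0.6667, -0.6667, 0.3333).
e_1·a_2 = (-0.6667)·(-2) + (-0.6667)·1 + 0.3333·(-4) = -0.6667.
u_2 = a_2 + 0.6667·e_1 = (-2.4444, 0.5556, -3.7778).
‖u_2‖ = 4.5338, so e_2 = (-0.5392, 0.1225, -0.8332).
Qᵀb = (-0.6667, -3.4065).
Back-substitute: x_2 = -3.4065/4.5338 = -0.7514.
x_1 = (-0.6667 + 0.6667·(-0.7514))/3.0000 = -0.3892.

x = (-0.3892, -0.7514)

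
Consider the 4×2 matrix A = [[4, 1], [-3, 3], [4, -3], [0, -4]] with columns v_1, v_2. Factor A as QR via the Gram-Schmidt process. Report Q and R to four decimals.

Q = [[0.6247, 0.5029], [-0.4685, 0.3322], [0.6247, -0.2537], [0.0000, -0.7566]], R = [[6.4031, -2.6550], [0.0000, 5.2869]]

v_1 = (4, -3, 4, 0); ‖v_1‖ = 6.4031, so q_1 = (0.6247, -0.4685, 0.6247, 0.0000).
q_1·v_2 = 0.6247·1 + (-0.4685)·3 + 0.6247·(-3) + 0.0000·(-4) = -2.6550.
u_2 = v_2 + 2.6550·q_1 = (2.6585, 1.7561, -1.3415, -4.0000).
‖u_2‖ = 5.2869, so q_2 = (0.5029, 0.3322, -0.2537, -0.7566).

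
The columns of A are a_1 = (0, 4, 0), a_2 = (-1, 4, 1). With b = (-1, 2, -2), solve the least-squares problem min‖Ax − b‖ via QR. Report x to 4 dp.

a_1 = (0, 4, 0); ‖a_1‖ = 4.0000, so q_1 = (0.0000, 1.0000, 0.0000).
q_1·a_2 = 0.0000·(-1) + 1.0000·4 + 0.0000·1 = 4.0000.
u_2 = a_2 − 4.0000·q_1 = (-1.0000, 0.0000, 1.0000).
‖u_2‖ = 1.4142, so q_2 = (-0.7071, 0.0000, 0.7071).
Qᵀb = (2.0000, -0.7071).
Back-substitute: x_2 = -0.7071/1.4142 = -0.5000.
x_1 = (2.0000 − 4.0000·(-0.5000))/4.0000 = 1.0000.

x = (1.0000, -0.5000)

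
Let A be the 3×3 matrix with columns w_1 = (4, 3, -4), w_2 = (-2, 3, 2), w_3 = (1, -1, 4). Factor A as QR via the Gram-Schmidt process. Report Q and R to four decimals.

w_1 = (4, 3, -4); ‖w_1‖ = 6.4031, so q_1 = (0.6247, 0.4685, -0.6247).
q_1·w_2 = 0.6247·(-2) + 0.4685·3 + (-0.6247)·2 = -1.0932.
u_2 = w_2 + 1.0932·q_1 = (-1.3171, 3.5122, 1.3171).
‖u_2‖ = 3.9755, so q_2 = (-0.3313, 0.8835, 0.3313).
q_1·w_3 = 0.6247·1 + 0.4685·(-1) + (-0.6247)·4 = -2.3426; q_2·w_3 = (-0.3313)·1 + 0.8835·(-1) + 0.3313·4 = 0.1104.
u_3 = w_3 + 2.3426·q_1 − 0.1104·q_2 = (2.5000, 0.0000, 2.5000).
‖u_3‖ = 3.5355, so q_3 = (0.7071, 0.0000, 0.7071).

Q = [[0.6247, -0.3313, 0.7071], [0.4685, 0.8835, 0.0000], [-0.6247, 0.3313, 0.7071]], R = [[6.4031, -1.0932, -2.3426], [0.0000, 3.9755, 0.1104], [0.0000, 0.0000, 3.5355]]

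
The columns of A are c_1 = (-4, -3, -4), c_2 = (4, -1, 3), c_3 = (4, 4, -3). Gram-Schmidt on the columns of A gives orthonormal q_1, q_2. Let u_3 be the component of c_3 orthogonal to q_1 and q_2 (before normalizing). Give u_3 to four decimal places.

u_3 = (3.4195, 1.0522, -4.2086)

c_1 = (-4, -3, -4); ‖c_1‖ = 6.4031, so q_1 = (-0.6247, -0.4685, -0.6247).
q_1·c_2 = (-0.6247)·4 + (-0.4685)·(-1) + (-0.6247)·3 = -3.9043.
u_2 = c_2 + 3.9043·q_1 = (1.5610, -2.8293, 0.5610).
‖u_2‖ = 3.2796, so q_2 = (0.4760, -0.8627, 0.1710).
q_1·c_3 = (-0.6247)·4 + (-0.4685)·4 + (-0.6247)·(-3) = -2.4988; q_2·c_3 = 0.4760·4 + (-0.8627)·4 + 0.1710·(-3) = -2.0600.
u_3 = c_3 + 2.4988·q_1 + 2.0600·q_2 = (3.4195, 1.0522, -4.2086).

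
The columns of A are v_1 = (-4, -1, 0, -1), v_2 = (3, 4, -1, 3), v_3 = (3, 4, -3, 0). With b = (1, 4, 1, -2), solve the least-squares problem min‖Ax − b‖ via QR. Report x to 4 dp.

x = (0.1252, -0.0374, 0.5604)

e_1 = v_1/‖v_1‖ = (-4, -1, 0, -1)/4.2426 = (-0.9428, -0.2357, 0.0000, -0.2357).
r_{12} = e_1·v_2 = -4.4783.
u_2 = v_2 + 4.4783·e_1 = (-1.2222, 2.9444, -1.0000, 1.9444).
‖u_2‖ = 3.8658, so e_2 = (-0.3162, 0.7617, -0.2587, 0.5030).
r_{13} = e_1·v_3 = -3.7712; r_{23} = e_2·v_3 = 2.8742.
u_3 = v_3 + 3.7712·e_1 − 2.8742·e_2 = (0.3532, 0.9219, -2.2565, -2.3346).
‖u_3‖ = 3.3936, so e_3 = (0.1041, 0.2717, -0.6649, -0.6879).
Qᵀb = (-1.4142, 1.4658, 1.9017).
Back-substitute: x_3 = 1.9017/3.3936 = 0.5604.
x_2 = (1.4658 − 2.8742·0.5604)/3.8658 = -0.0374.
x_1 = (-1.4142 + 4.4783·(-0.0374) + 3.7712·0.5604)/4.2426 = 0.1252.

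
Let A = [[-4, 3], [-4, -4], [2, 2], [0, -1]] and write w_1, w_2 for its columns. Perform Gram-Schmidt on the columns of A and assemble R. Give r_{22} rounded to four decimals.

q_1 = w_1/‖w_1‖ = (-4, -4, 2, 0)/6.0000 = (-0.6667, -0.6667, 0.3333, 0.0000).
r_{12} = q_1·w_2 = 1.3333.
u_2 = w_2 − 1.3333·q_1 = (3.8889, -3.1111, 1.5556, -1.0000).
r_{22} = ‖u_2‖ = 5.3125.

r_{22} = 5.3125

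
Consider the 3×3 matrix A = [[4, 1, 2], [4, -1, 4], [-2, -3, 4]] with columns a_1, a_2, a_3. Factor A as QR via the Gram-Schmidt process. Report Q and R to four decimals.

a_1 = (4, 4, -2); ‖a_1‖ = 6.0000, so e_1 = (0.6667, 0.6667, -0.3333).
e_1·a_2 = 0.6667·1 + 0.6667·(-1) + (-0.3333)·(-3) = 1.0000.
u_2 = a_2 − 1.0000·e_1 = (0.3333, -1.6667, -2.6667).
‖u_2‖ = 3.1623, so e_2 = (0.1054, -0.5270, -0.8433).
e_1·a_3 = 0.6667·2 + 0.6667·4 + (-0.3333)·4 = 2.6667; e_2·a_3 = 0.1054·2 + (-0.5270)·4 + (-0.8433)·4 = -5.2705.
u_3 = a_3 − 2.6667·e_1 + 5.2705·e_2 = (0.7778, -0.5556, 0.4444).
‖u_3‖ = 1.0541, so e_3 = (0.7379, -0.5270, 0.4216).

Q = [[0.6667, 0.1054, 0.7379], [0.6667, -0.5270, -0.5270], [-0.3333, -0.8433, 0.4216]], R = [[6.0000, 1.0000, 2.6667], [0.0000, 3.1623, -5.2705], [0.0000, 0.0000, 1.0541]]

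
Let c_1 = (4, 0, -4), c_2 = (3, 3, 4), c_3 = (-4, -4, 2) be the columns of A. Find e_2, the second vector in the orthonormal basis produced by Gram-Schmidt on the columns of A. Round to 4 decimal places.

c_1 = (4, 0, -4); ‖c_1‖ = 5.6569, so e_1 = (0.7071, 0.0000, -0.7071).
e_1·c_2 = 0.7071·3 + 0.0000·3 + (-0.7071)·4 = -0.7071.
u_2 = c_2 + 0.7071·e_1 = (3.5000, 3.0000, 3.5000).
‖u_2‖ = 5.7879, so e_2 = (0.6047, 0.5183, 0.6047).

e_2 = (0.6047, 0.5183, 0.6047)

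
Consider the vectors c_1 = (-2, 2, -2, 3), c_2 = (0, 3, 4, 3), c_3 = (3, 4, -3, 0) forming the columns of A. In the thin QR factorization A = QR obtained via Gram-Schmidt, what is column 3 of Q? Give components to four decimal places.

c_1 = (-2, 2, -2, 3); ‖c_1‖ = 4.5826, so e_1 = (-0.4364, 0.4364, -0.4364, 0.6547).
e_1·c_2 = (-0.4364)·0 + 0.4364·3 + (-0.4364)·4 + 0.6547·3 = 1.5275.
u_2 = c_2 − 1.5275·e_1 = (0.6667, 2.3333, 4.6667, 2.0000).
‖u_2‖ = 5.6273, so e_2 = (0.1185, 0.4146, 0.8293, 0.3554).
e_1·c_3 = (-0.4364)·3 + 0.4364·4 + (-0.4364)·(-3) + 0.6547·0 = 1.7457; e_2·c_3 = 0.1185·3 + 0.4146·4 + 0.8293·(-3) + 0.3554·0 = -0.4739.
u_3 = c_3 − 1.7457·e_1 + 0.4739·e_2 = (3.8180, 3.4346, -1.8451, -0.9744).
‖u_3‖ = 5.5433, so e_3 = (0.6888, 0.6196, -0.3329, -0.1758).

e_3 = (0.6888, 0.6196, -0.3329, -0.1758)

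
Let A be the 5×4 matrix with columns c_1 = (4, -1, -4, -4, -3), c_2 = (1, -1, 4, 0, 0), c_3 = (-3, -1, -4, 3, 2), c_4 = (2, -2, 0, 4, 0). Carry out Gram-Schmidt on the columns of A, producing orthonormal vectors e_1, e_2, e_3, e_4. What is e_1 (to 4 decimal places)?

e_1 = (0.5252, -0.1313, -0.5252, -0.5252, -0.3939)

c_1 = (4, -1, -4, -4, -3); ‖c_1‖ = 7.6158, so e_1 = (0.5252, -0.1313, -0.5252, -0.5252, -0.3939).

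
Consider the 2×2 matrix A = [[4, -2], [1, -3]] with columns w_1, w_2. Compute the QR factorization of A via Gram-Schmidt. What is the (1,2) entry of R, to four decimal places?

w_1 = (4, 1); ‖w_1‖ = 4.1231, so q_1 = (0.9701, 0.2425).
r_{12} = q_1·w_2 = -2.6679.

r_{12} = -2.6679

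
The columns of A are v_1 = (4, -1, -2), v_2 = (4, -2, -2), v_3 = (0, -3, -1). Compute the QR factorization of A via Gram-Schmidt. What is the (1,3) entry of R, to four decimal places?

v_1 = (4, -1, -2); ‖v_1‖ = 4.5826, so q_1 = (0.8729, -0.2182, -0.4364).
r_{13} = q_1·v_3 = 1.0911.

r_{13} = 1.0911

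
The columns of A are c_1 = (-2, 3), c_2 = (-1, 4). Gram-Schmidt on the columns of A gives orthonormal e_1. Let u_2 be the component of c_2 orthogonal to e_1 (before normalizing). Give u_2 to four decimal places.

u_2 = (1.1538, 0.7692)

c_1 = (-2, 3); ‖c_1‖ = 3.6056, so e_1 = (-0.5547, 0.8321).
e_1·c_2 = (-0.5547)·(-1) + 0.8321·4 = 3.8829.
u_2 = c_2 − 3.8829·e_1 = (1.1538, 0.7692).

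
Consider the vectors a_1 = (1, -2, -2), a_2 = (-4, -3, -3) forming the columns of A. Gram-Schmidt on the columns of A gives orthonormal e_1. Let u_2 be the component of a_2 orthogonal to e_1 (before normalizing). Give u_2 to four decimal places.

u_2 = (-4.8889, -1.2222, -1.2222)

e_1 = a_1/‖a_1‖ = (1, -2, -2)/3.0000 = (0.3333, -0.6667, -0.6667).
r_{12} = e_1·a_2 = 2.6667.
u_2 = a_2 − 2.6667·e_1 = (-4.8889, -1.2222, -1.2222).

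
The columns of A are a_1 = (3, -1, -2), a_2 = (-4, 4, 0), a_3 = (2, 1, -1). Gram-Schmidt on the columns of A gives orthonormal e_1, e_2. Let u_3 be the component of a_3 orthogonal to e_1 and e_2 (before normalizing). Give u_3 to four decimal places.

u_3 = (0.6667, 0.6667, 0.6667)

a_1 = (3, -1, -2); ‖a_1‖ = 3.7417, so e_1 = (0.8018, -0.2673, -0.5345).
e_1·a_2 = 0.8018·(-4) + (-0.2673)·4 + (-0.5345)·0 = -4.2762.
u_2 = a_2 + 4.2762·e_1 = (-0.5714, 2.8571, -2.2857).
‖u_2‖ = 3.7033, so e_2 = (-0.1543, 0.7715, -0.6172).
e_1·a_3 = 0.8018·2 + (-0.2673)·1 + (-0.5345)·(-1) = 1.8708; e_2·a_3 = (-0.1543)·2 + 0.7715·1 + (-0.6172)·(-1) = 1.0801.
u_3 = a_3 − 1.8708·e_1 − 1.0801·e_2 = (0.6667, 0.6667, 0.6667).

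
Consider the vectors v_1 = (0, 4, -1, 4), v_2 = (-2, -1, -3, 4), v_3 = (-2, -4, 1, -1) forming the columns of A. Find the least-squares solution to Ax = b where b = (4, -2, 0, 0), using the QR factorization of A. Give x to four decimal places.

x = (-1.0780, 0.3739, -1.0460)

e_1 = v_1/‖v_1‖ = (0, 4, -1, 4)/5.7446 = (0.0000, 0.6963, -0.1741, 0.6963).
r_{12} = e_1·v_2 = 2.6112.
u_2 = v_2 − 2.6112·e_1 = (-2.0000, -2.8182, -2.5455, 2.1818).
‖u_2‖ = 4.8148, so e_2 = (-0.4154, -0.5853, -0.5287, 0.4532).
r_{13} = e_1·v_3 = -3.6556; r_{23} = e_2·v_3 = 2.1902.
u_3 = v_3 + 3.6556·e_1 − 2.1902·e_2 = (-1.0902, -0.1725, 1.5216, 0.5529).
‖u_3‖ = 1.9594, so e_3 = (-0.5564, -0.0881, 0.7766, 0.2822).
Qᵀb = (-1.3926, -0.4909, -2.0495).
Back-substitute: x_3 = -2.0495/1.9594 = -1.0460.
x_2 = (-0.4909 − 2.1902·(-1.0460))/4.8148 = 0.3739.
x_1 = (-1.3926 − 2.6112·0.3739 + 3.6556·(-1.0460))/5.7446 = -1.0780.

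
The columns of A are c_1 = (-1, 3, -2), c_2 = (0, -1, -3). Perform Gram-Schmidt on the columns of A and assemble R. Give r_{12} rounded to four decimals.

r_{12} = 0.8018

c_1 = (-1, 3, -2); ‖c_1‖ = 3.7417, so q_1 = (-0.2673, 0.8018, -0.5345).
r_{12} = q_1·c_2 = 0.8018.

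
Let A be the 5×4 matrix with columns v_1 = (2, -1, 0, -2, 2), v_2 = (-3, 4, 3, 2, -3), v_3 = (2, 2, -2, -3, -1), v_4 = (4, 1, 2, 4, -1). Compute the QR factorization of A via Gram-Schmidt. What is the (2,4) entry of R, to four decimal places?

v_1 = (2, -1, 0, -2, 2); ‖v_1‖ = 3.6056, so q_1 = (0.5547, -0.2774, 0.0000, -0.5547, 0.5547).
q_1·v_2 = 0.5547·(-3) + (-0.2774)·4 + 0.0000·3 + (-0.5547)·2 + 0.5547·(-3) = -5.5470.
u_2 = v_2 + 5.5470·q_1 = (0.0769, 2.4615, 3.0000, -1.0769, 0.0769).
‖u_2‖ = 4.0287, so q_2 = (0.0191, 0.6110, 0.7446, -0.2673, 0.0191).
r_{24} = q_2·v_4 = 1.0883.

r_{24} = 1.0883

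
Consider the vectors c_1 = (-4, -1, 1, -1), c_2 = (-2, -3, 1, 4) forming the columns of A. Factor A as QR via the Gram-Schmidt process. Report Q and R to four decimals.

Q = [[-0.9177, -0.0612], [-0.2294, -0.4997], [0.2294, 0.1122], [-0.2294, 0.8567]], R = [[4.3589, 1.8353], [0.0000, 5.1606]]

c_1 = (-4, -1, 1, -1); ‖c_1‖ = 4.3589, so e_1 = (-0.9177, -0.2294, 0.2294, -0.2294).
e_1·c_2 = (-0.9177)·(-2) + (-0.2294)·(-3) + 0.2294·1 + (-0.2294)·4 = 1.8353.
u_2 = c_2 − 1.8353·e_1 = (-0.3158, -2.5789, 0.5789, 4.4211).
‖u_2‖ = 5.1606, so e_2 = (-0.0612, -0.4997, 0.1122, 0.8567).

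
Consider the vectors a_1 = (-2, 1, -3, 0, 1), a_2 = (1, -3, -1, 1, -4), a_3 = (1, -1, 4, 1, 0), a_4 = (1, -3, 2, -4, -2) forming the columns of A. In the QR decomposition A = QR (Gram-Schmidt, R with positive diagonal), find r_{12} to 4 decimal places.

a_1 = (-2, 1, -3, 0, 1); ‖a_1‖ = 3.8730, so q_1 = (-0.5164, 0.2582, -0.7746, 0.0000, 0.2582).
r_{12} = q_1·a_2 = -1.5492.

r_{12} = -1.5492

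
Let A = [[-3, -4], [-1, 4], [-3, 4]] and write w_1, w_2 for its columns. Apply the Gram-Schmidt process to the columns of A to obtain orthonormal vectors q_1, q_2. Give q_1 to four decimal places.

q_1 = w_1/‖w_1‖ = (-3, -1, -3)/4.3589 = (-0.6882, -0.2294, -0.6882).

q_1 = (-0.6882, -0.2294, -0.6882)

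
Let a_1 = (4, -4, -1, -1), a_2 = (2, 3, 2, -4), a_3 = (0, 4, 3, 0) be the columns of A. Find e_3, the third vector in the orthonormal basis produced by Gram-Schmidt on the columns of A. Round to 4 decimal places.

a_1 = (4, -4, -1, -1); ‖a_1‖ = 5.8310, so e_1 = (0.6860, -0.6860, -0.1715, -0.1715).
e_1·a_2 = 0.6860·2 + (-0.6860)·3 + (-0.1715)·2 + (-0.1715)·(-4) = -0.3430.
u_2 = a_2 + 0.3430·e_1 = (2.2353, 2.7647, 1.9412, -4.0588).
‖u_2‖ = 5.7343, so e_2 = (0.3898, 0.4821, 0.3385, -0.7078).
e_1·a_3 = 0.6860·0 + (-0.6860)·4 + (-0.1715)·3 + (-0.1715)·0 = -3.2585; e_2·a_3 = 0.3898·0 + 0.4821·4 + 0.3385·3 + (-0.7078)·0 = 2.9441.
u_3 = a_3 + 3.2585·e_1 − 2.9441·e_2 = (1.0877, 0.3453, 1.4445, 1.5250).
‖u_3‖ = 2.3905, so e_3 = (0.4550, 0.1444, 0.6043, 0.6380).

e_3 = (0.4550, 0.1444, 0.6043, 0.6380)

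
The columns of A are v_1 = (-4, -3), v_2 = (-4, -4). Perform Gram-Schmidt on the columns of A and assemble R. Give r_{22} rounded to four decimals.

v_1 = (-4, -3); ‖v_1‖ = 5.0000, so q_1 = (-0.8000, -0.6000).
q_1·v_2 = (-0.8000)·(-4) + (-0.6000)·(-4) = 5.6000.
u_2 = v_2 − 5.6000·q_1 = (0.4800, -0.6400).
r_{22} = ‖u_2‖ = 0.8000.

r_{22} = 0.8000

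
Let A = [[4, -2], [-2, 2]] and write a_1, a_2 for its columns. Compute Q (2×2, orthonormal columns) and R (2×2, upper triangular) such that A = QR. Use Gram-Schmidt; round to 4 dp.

a_1 = (4, -2); ‖a_1‖ = 4.4721, so q_1 = (0.8944, -0.4472).
q_1·a_2 = 0.8944·(-2) + (-0.4472)·2 = -2.6833.
u_2 = a_2 + 2.6833·q_1 = (0.4000, 0.8000).
‖u_2‖ = 0.8944, so q_2 = (0.4472, 0.8944).

Q = [[0.8944, 0.4472], [-0.4472, 0.8944]], R = [[4.4721, -2.6833], [0.0000, 0.8944]]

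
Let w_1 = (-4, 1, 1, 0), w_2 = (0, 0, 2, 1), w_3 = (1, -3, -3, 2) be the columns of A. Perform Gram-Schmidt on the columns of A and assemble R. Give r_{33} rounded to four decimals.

w_1 = (-4, 1, 1, 0); ‖w_1‖ = 4.2426, so e_1 = (-0.9428, 0.2357, 0.2357, 0.0000).
e_1·w_2 = (-0.9428)·0 + 0.2357·0 + 0.2357·2 + 0.0000·1 = 0.4714.
u_2 = w_2 − 0.4714·e_1 = (0.4444, -0.1111, 1.8889, 1.0000).
‖u_2‖ = 2.1858, so e_2 = (0.2033, -0.0508, 0.8642, 0.4575).
e_1·w_3 = (-0.9428)·1 + 0.2357·(-3) + 0.2357·(-3) + 0.0000·2 = -2.3570; e_2·w_3 = 0.2033·1 + (-0.0508)·(-3) + 0.8642·(-3) + 0.4575·2 = -1.3217.
u_3 = w_3 + 2.3570·e_1 + 1.3217·e_2 = (-0.9535, -2.5116, -1.3023, 2.6047).
r_{33} = ‖u_3‖ = 3.9620.

r_{33} = 3.9620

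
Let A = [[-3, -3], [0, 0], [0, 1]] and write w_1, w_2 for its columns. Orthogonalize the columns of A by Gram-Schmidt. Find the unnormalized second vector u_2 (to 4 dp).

w_1 = (-3, 0, 0); ‖w_1‖ = 3.0000, so e_1 = (-1.0000, 0.0000, 0.0000).
e_1·w_2 = (-1.0000)·(-3) + 0.0000·0 + 0.0000·1 = 3.0000.
u_2 = w_2 − 3.0000·e_1 = (0.0000, 0.0000, 1.0000).

u_2 = (0.0000, 0.0000, 1.0000)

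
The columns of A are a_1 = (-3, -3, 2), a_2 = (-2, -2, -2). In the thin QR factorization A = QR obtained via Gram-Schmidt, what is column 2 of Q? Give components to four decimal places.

e_2 = (-0.3015, -0.3015, -0.9045)

a_1 = (-3, -3, 2); ‖a_1‖ = 4.6904, so e_1 = (-0.6396, -0.6396, 0.4264).
e_1·a_2 = (-0.6396)·(-2) + (-0.6396)·(-2) + 0.4264·(-2) = 1.7056.
u_2 = a_2 − 1.7056·e_1 = (-0.9091, -0.9091, -2.7273).
‖u_2‖ = 3.0151, so e_2 = (-0.3015, -0.3015, -0.9045).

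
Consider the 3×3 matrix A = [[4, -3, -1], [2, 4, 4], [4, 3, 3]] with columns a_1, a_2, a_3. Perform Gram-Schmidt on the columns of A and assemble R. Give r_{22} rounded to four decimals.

a_1 = (4, 2, 4); ‖a_1‖ = 6.0000, so q_1 = (0.6667, 0.3333, 0.6667).
q_1·a_2 = 0.6667·(-3) + 0.3333·4 + 0.6667·3 = 1.3333.
u_2 = a_2 − 1.3333·q_1 = (-3.8889, 3.5556, 2.1111).
r_{22} = ‖u_2‖ = 5.6765.

r_{22} = 5.6765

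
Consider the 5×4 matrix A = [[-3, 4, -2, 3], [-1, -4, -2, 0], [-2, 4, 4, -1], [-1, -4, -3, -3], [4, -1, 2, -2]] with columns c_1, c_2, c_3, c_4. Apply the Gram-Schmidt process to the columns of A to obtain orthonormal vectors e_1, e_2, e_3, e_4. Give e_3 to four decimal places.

e_1 = c_1/‖c_1‖ = (-3, -1, -2, -1, 4)/5.5678 = (-0.5388, -0.1796, -0.3592, -0.1796, 0.7184).
r_{12} = e_1·c_2 = -2.8737.
u_2 = c_2 + 2.8737·e_1 = (2.4516, -4.5161, 2.9677, -4.5161, 1.0645).
‖u_2‖ = 7.5327, so e_2 = (0.3255, -0.5995, 0.3940, -0.5995, 0.1413).
r_{13} = e_1·c_3 = 1.9757; r_{23} = e_2·c_3 = 4.2053.
u_3 = c_3 − 1.9757·e_1 − 4.2053·e_2 = (-2.3042, 0.8761, 3.0529, -0.1239, -0.0136).
‖u_3‖ = 3.9258, so e_3 = (-0.5869, 0.2232, 0.7776, -0.0316, -0.0035).

e_3 = (-0.5869, 0.2232, 0.7776, -0.0316, -0.0035)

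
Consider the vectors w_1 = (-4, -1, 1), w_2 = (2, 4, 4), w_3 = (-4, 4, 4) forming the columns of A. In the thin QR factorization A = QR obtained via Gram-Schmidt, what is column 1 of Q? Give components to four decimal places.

q_1 = w_1/‖w_1‖ = (-4, -1, 1)/4.2426 = (-0.9428, -0.2357, 0.2357).

q_1 = (-0.9428, -0.2357, 0.2357)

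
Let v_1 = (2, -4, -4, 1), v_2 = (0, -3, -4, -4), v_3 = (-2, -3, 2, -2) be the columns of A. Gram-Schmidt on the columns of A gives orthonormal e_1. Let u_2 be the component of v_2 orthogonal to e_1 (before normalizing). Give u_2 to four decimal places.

u_2 = (-1.2973, -0.4054, -1.4054, -4.6486)

e_1 = v_1/‖v_1‖ = (2, -4, -4, 1)/6.0828 = (0.3288, -0.6576, -0.6576, 0.1644).
r_{12} = e_1·v_2 = 3.9456.
u_2 = v_2 − 3.9456·e_1 = (-1.2973, -0.4054, -1.4054, -4.6486).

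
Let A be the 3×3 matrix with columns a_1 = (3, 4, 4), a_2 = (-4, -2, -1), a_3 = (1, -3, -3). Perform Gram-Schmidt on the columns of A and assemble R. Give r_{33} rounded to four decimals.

a_1 = (3, 4, 4); ‖a_1‖ = 6.4031, so q_1 = (0.4685, 0.6247, 0.6247).
q_1·a_2 = 0.4685·(-4) + 0.6247·(-2) + 0.6247·(-1) = -3.7482.
u_2 = a_2 + 3.7482·q_1 = (-2.2439, 0.3415, 1.3415).
‖u_2‖ = 2.6365, so q_2 = (-0.8511, 0.1295, 0.5088).
q_1·a_3 = 0.4685·1 + 0.6247·(-3) + 0.6247·(-3) = -3.2796; q_2·a_3 = (-0.8511)·1 + 0.1295·(-3) + 0.5088·(-3) = -2.7660.
u_3 = a_3 + 3.2796·q_1 + 2.7660·q_2 = (0.1825, -0.5930, 0.4561).
r_{33} = ‖u_3‖ = 0.7701.

r_{33} = 0.7701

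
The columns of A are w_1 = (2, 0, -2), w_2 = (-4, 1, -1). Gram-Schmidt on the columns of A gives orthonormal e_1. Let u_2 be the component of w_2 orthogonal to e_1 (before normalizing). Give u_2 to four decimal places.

u_2 = (-2.5000, 1.0000, -2.5000)

e_1 = w_1/‖w_1‖ = (2, 0, -2)/2.8284 = (0.7071, 0.0000, -0.7071).
r_{12} = e_1·w_2 = -2.1213.
u_2 = w_2 + 2.1213·e_1 = (-2.5000, 1.0000, -2.5000).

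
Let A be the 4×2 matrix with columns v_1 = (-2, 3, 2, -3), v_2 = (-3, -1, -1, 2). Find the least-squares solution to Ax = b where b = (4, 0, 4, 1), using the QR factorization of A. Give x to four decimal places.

q_1 = v_1/‖v_1‖ = (-2, 3, 2, -3)/5.0990 = (-0.3922, 0.5883, 0.3922, -0.5883).
r_{12} = q_1·v_2 = -0.9806.
u_2 = v_2 + 0.9806·q_1 = (-3.3846, -0.4231, -0.6154, 1.4231).
‖u_2‖ = 3.7468, so q_2 = (-0.9033, -0.1129, -0.1642, 0.3798).
Qᵀb = (-0.5883, -3.8905).
Back-substitute: x_2 = -3.8905/3.7468 = -1.0384.
x_1 = (-0.5883 + 0.9806·(-1.0384))/5.0990 = -0.3151.

x = (-0.3151, -1.0384)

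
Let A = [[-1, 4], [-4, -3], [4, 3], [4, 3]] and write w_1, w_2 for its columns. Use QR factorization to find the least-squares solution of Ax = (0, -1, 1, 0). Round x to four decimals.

w_1 = (-1, -4, 4, 4); ‖w_1‖ = 7.0000, so e_1 = (-0.1429, -0.5714, 0.5714, 0.5714).
e_1·w_2 = (-0.1429)·4 + (-0.5714)·(-3) + 0.5714·3 + 0.5714·3 = 4.5714.
u_2 = w_2 − 4.5714·e_1 = (4.6531, -0.3878, 0.3878, 0.3878).
‖u_2‖ = 4.7013, so e_2 = (0.9897, -0.0825, 0.0825, 0.0825).
Qᵀb = (1.1429, 0.1650).
Back-substitute: x_2 = 0.1650/4.7013 = 0.0351.
x_1 = (1.1429 − 4.5714·0.0351)/7.0000 = 0.1404.

x = (0.1404, 0.0351)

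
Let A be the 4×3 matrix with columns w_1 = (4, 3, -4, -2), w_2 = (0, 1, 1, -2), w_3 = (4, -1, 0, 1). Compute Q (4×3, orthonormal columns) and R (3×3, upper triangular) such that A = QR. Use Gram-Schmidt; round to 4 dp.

w_1 = (4, 3, -4, -2); ‖w_1‖ = 6.7082, so q_1 = (0.5963, 0.4472, -0.5963, -0.2981).
q_1·w_2 = 0.5963·0 + 0.4472·1 + (-0.5963)·1 + (-0.2981)·(-2) = 0.4472.
u_2 = w_2 − 0.4472·q_1 = (-0.2667, 0.8000, 1.2667, -1.8667).
‖u_2‖ = 2.4083, so q_2 = (-0.1107, 0.3322, 0.5260, -0.7751).
q_1·w_3 = 0.5963·4 + 0.4472·(-1) + (-0.5963)·0 + (-0.2981)·1 = 1.6398; q_2·w_3 = (-0.1107)·4 + 0.3322·(-1) + 0.5260·0 + (-0.7751)·1 = -1.5502.
u_3 = w_3 − 1.6398·q_1 + 1.5502·q_2 = (2.8506, -1.2184, 1.7931, 0.2874).
‖u_3‖ = 3.5928, so q_3 = (0.7934, -0.3391, 0.4991, 0.0800).

Q = [[0.5963, -0.1107, 0.7934], [0.4472, 0.3322, -0.3391], [-0.5963, 0.5260, 0.4991], [-0.2981, -0.7751, 0.0800]], R = [[6.7082, 0.4472, 1.6398], [0.0000, 2.4083, -1.5502], [0.0000, 0.0000, 3.5928]]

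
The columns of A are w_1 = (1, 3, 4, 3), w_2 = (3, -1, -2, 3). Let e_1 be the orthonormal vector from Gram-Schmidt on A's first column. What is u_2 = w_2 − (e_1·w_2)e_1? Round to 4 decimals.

u_2 = (2.9714, -1.0857, -2.1143, 2.9143)

w_1 = (1, 3, 4, 3); ‖w_1‖ = 5.9161, so e_1 = (0.1690, 0.5071, 0.6761, 0.5071).
e_1·w_2 = 0.1690·3 + 0.5071·(-1) + 0.6761·(-2) + 0.5071·3 = 0.1690.
u_2 = w_2 − 0.1690·e_1 = (2.9714, -1.0857, -2.1143, 2.9143).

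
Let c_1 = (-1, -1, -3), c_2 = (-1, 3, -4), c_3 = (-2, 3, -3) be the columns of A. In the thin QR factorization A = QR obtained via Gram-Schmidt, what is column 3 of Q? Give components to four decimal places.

e_3 = (-0.9532, 0.0733, 0.2933)

c_1 = (-1, -1, -3); ‖c_1‖ = 3.3166, so e_1 = (-0.3015, -0.3015, -0.9045).
e_1·c_2 = (-0.3015)·(-1) + (-0.3015)·3 + (-0.9045)·(-4) = 3.0151.
u_2 = c_2 − 3.0151·e_1 = (-0.0909, 3.9091, -1.2727).
‖u_2‖ = 4.1121, so e_2 = (-0.0221, 0.9506, -0.3095).
e_1·c_3 = (-0.3015)·(-2) + (-0.3015)·3 + (-0.9045)·(-3) = 2.4121; e_2·c_3 = (-0.0221)·(-2) + 0.9506·3 + (-0.3095)·(-3) = 3.8247.
u_3 = c_3 − 2.4121·e_1 − 3.8247·e_2 = (-1.1882, 0.0914, 0.3656).
‖u_3‖ = 1.2465, so e_3 = (-0.9532, 0.0733, 0.2933).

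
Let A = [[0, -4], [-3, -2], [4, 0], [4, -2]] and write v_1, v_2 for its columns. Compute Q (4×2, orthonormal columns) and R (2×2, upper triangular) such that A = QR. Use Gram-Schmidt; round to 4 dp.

Q = [[0.0000, -0.8182], [-0.4685, -0.4390], [0.6247, 0.0399], [0.6247, -0.3692]], R = [[6.4031, -0.3123], [0.0000, 4.8890]]

v_1 = (0, -3, 4, 4); ‖v_1‖ = 6.4031, so q_1 = (0.0000, -0.4685, 0.6247, 0.6247).
q_1·v_2 = 0.0000·(-4) + (-0.4685)·(-2) + 0.6247·0 + 0.6247·(-2) = -0.3123.
u_2 = v_2 + 0.3123·q_1 = (-4.0000, -2.1463, 0.1951, -1.8049).
‖u_2‖ = 4.8890, so q_2 = (-0.8182, -0.4390, 0.0399, -0.3692).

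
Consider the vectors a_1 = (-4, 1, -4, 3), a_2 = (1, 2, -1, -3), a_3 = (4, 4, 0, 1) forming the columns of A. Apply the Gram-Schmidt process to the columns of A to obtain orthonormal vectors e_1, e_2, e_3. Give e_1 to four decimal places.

e_1 = (-0.6172, 0.1543, -0.6172, 0.4629)

e_1 = a_1/‖a_1‖ = (-4, 1, -4, 3)/6.4807 = (-0.6172, 0.1543, -0.6172, 0.4629).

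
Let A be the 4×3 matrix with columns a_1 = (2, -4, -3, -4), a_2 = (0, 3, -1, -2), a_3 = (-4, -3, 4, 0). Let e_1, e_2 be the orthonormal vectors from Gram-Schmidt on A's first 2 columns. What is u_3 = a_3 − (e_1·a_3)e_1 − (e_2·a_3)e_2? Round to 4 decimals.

u_3 = (-3.6025, -0.9666, 2.4610, -2.6804)

a_1 = (2, -4, -3, -4); ‖a_1‖ = 6.7082, so e_1 = (0.2981, -0.5963, -0.4472, -0.5963).
e_1·a_2 = 0.2981·0 + (-0.5963)·3 + (-0.4472)·(-1) + (-0.5963)·(-2) = -0.1491.
u_2 = a_2 + 0.1491·e_1 = (0.0444, 2.9111, -1.0667, -2.0889).
‖u_2‖ = 3.7387, so e_2 = (0.0119, 0.7786, -0.2853, -0.5587).
e_1·a_3 = 0.2981·(-4) + (-0.5963)·(-3) + (-0.4472)·4 + (-0.5963)·0 = -1.1926; e_2·a_3 = 0.0119·(-4) + 0.7786·(-3) + (-0.2853)·4 + (-0.5587)·0 = -3.5247.
u_3 = a_3 + 1.1926·e_1 + 3.5247·e_2 = (-3.6025, -0.9666, 2.4610, -2.6804).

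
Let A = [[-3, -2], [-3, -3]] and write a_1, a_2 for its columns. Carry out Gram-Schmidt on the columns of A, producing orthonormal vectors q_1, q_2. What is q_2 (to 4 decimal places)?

a_1 = (-3, -3); ‖a_1‖ = 4.2426, so q_1 = (-0.7071, -0.7071).
q_1·a_2 = (-0.7071)·(-2) + (-0.7071)·(-3) = 3.5355.
u_2 = a_2 − 3.5355·q_1 = (0.5000, -0.5000).
‖u_2‖ = 0.7071, so q_2 = (0.7071, -0.7071).

q_2 = (0.7071, -0.7071)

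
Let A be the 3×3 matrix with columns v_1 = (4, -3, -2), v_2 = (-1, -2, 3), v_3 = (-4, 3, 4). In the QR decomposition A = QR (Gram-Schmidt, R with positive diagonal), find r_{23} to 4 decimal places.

v_1 = (4, -3, -2); ‖v_1‖ = 5.3852, so e_1 = (0.7428, -0.5571, -0.3714).
e_1·v_2 = 0.7428·(-1) + (-0.5571)·(-2) + (-0.3714)·3 = -0.7428.
u_2 = v_2 + 0.7428·e_1 = (-0.4483, -2.4138, 2.7241).
‖u_2‖ = 3.6672, so e_2 = (-0.1222, -0.6582, 0.7428).
r_{23} = e_2·v_3 = 1.4857.

r_{23} = 1.4857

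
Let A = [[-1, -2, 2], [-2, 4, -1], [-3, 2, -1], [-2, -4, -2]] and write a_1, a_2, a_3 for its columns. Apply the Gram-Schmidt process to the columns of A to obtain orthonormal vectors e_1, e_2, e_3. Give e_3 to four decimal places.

e_1 = a_1/‖a_1‖ = (-1, -2, -3, -2)/4.2426 = (-0.2357, -0.4714, -0.7071, -0.4714).
r_{12} = e_1·a_2 = -0.9428.
u_2 = a_2 + 0.9428·e_1 = (-2.2222, 3.5556, 1.3333, -4.4444).
‖u_2‖ = 6.2539, so e_2 = (-0.3553, 0.5685, 0.2132, -0.7107).
r_{13} = e_1·a_3 = 1.6499; r_{23} = e_2·a_3 = -0.0711.
u_3 = a_3 − 1.6499·e_1 + 0.0711·e_2 = (2.3636, -0.1818, 0.1818, -1.2727).
‖u_3‖ = 2.6968, so e_3 = (0.8765, -0.0674, 0.0674, -0.4719).

e_3 = (0.8765, -0.0674, 0.0674, -0.4719)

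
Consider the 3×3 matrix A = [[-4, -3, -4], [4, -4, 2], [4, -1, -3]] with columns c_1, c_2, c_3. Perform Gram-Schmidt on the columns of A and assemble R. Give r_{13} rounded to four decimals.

r_{13} = 1.7321

c_1 = (-4, 4, 4); ‖c_1‖ = 6.9282, so e_1 = (-0.5774, 0.5774, 0.5774).
r_{13} = e_1·c_3 = 1.7321.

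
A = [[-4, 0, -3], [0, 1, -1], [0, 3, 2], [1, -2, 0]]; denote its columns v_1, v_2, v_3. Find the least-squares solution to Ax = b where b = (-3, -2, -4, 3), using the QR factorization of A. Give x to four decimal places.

v_1 = (-4, 0, 0, 1); ‖v_1‖ = 4.1231, so e_1 = (-0.9701, 0.0000, 0.0000, 0.2425).
e_1·v_2 = (-0.9701)·0 + 0.0000·1 + 0.0000·3 + 0.2425·(-2) = -0.4851.
u_2 = v_2 + 0.4851·e_1 = (-0.4706, 1.0000, 3.0000, -1.8824).
‖u_2‖ = 3.7101, so e_2 = (-0.1268, 0.2695, 0.8086, -0.5074).
e_1·v_3 = (-0.9701)·(-3) + 0.0000·(-1) + 0.0000·2 + 0.2425·0 = 2.9104; e_2·v_3 = (-0.1268)·(-3) + 0.2695·(-1) + 0.8086·2 + (-0.5074)·0 = 1.7282.
u_3 = v_3 − 2.9104·e_1 − 1.7282·e_2 = (0.0427, -1.4658, 0.6026, 0.1709).
‖u_3‖ = 1.5946, so e_3 = (0.0268, -0.9192, 0.3779, 0.1072).
Qᵀb = (3.6380, -4.9151, 0.5682).
Back-substitute: x_3 = 0.5682/1.5946 = 0.3563.
x_2 = (-4.9151 − 1.7282·0.3563)/3.7101 = -1.4908.
x_1 = (3.6380 + 0.4851·(-1.4908) − 2.9104·0.3563)/4.1231 = 0.4555.

x = (0.4555, -1.4908, 0.3563)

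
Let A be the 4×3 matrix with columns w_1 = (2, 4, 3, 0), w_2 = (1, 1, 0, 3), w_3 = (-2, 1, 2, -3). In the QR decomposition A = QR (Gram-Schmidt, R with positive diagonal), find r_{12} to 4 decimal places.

r_{12} = 1.1142

w_1 = (2, 4, 3, 0); ‖w_1‖ = 5.3852, so e_1 = (0.3714, 0.7428, 0.5571, 0.0000).
r_{12} = e_1·w_2 = 1.1142.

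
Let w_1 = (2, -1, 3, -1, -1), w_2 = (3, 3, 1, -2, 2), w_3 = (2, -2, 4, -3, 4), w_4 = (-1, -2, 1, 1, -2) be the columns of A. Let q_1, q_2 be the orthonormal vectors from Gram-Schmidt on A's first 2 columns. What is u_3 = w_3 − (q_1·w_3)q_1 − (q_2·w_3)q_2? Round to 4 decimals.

q_1 = w_1/‖w_1‖ = (2, -1, 3, -1, -1)/4.0000 = (0.5000, -0.2500, 0.7500, -0.2500, -0.2500).
r_{12} = q_1·w_2 = 1.5000.
u_2 = w_2 − 1.5000·q_1 = (2.2500, 3.3750, -0.1250, -1.6250, 2.3750).
‖u_2‖ = 4.9749, so q_2 = (0.4523, 0.6784, -0.0251, -0.3266, 0.4774).
r_{13} = q_1·w_3 = 4.2500; r_{23} = q_2·w_3 = 2.3367.
u_3 = w_3 − 4.2500·q_1 − 2.3367·q_2 = (-1.1818, -2.5227, 0.8712, -1.1742, 3.9470).

u_3 = (-1.1818, -2.5227, 0.8712, -1.1742, 3.9470)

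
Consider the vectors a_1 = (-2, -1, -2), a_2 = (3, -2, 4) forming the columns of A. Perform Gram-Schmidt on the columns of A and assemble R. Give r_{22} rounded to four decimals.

r_{22} = 3.6056

a_1 = (-2, -1, -2); ‖a_1‖ = 3.0000, so e_1 = (-0.6667, -0.3333, -0.6667).
e_1·a_2 = (-0.6667)·3 + (-0.3333)·(-2) + (-0.6667)·4 = -4.0000.
u_2 = a_2 + 4.0000·e_1 = (0.3333, -3.3333, 1.3333).
r_{22} = ‖u_2‖ = 3.6056.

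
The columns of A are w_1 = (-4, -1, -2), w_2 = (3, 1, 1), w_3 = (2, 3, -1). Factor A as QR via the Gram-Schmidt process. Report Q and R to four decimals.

e_1 = w_1/‖w_1‖ = (-4, -1, -2)/4.5826 = (-0.8729, -0.2182, -0.4364).
r_{12} = e_1·w_2 = -3.2733.
u_2 = w_2 + 3.2733·e_1 = (0.1429, 0.2857, -0.4286).
‖u_2‖ = 0.5345, so e_2 = (0.2673, 0.5345, -0.8018).
r_{13} = e_1·w_3 = -1.9640; r_{23} = e_2·w_3 = 2.9399.
u_3 = w_3 + 1.9640·e_1 − 2.9399·e_2 = (-0.5000, 1.0000, 0.5000).
‖u_3‖ = 1.2247, so e_3 = (-0.4082, 0.8165, 0.4082).

Q = [[-0.8729, 0.2673, -0.4082], [-0.2182, 0.5345, 0.8165], [-0.4364, -0.8018, 0.4082]], R = [[4.5826, -3.2733, -1.9640], [0.0000, 0.5345, 2.9399], [0.0000, 0.0000, 1.2247]]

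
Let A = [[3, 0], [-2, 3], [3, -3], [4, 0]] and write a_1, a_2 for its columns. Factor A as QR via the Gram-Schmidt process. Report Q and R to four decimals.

Q = [[0.4867, 0.3407], [-0.3244, 0.6360], [0.4867, -0.5225], [0.6489, 0.4543]], R = [[6.1644, -2.4333], [0.0000, 3.4755]]

e_1 = a_1/‖a_1‖ = (3, -2, 3, 4)/6.1644 = (0.4867, -0.3244, 0.4867, 0.6489).
r_{12} = e_1·a_2 = -2.4333.
u_2 = a_2 + 2.4333·e_1 = (1.1842, 2.2105, -1.8158, 1.5789).
‖u_2‖ = 3.4755, so e_2 = (0.3407, 0.6360, -0.5225, 0.4543).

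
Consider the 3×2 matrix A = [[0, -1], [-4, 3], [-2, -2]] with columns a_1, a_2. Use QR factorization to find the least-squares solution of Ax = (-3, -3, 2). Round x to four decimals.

q_1 = a_1/‖a_1‖ = (0, -4, -2)/4.4721 = (0.0000, -0.8944, -0.4472).
r_{12} = q_1·a_2 = -1.7889.
u_2 = a_2 + 1.7889·q_1 = (-1.0000, 1.4000, -2.8000).
‖u_2‖ = 3.2863, so q_2 = (-0.3043, 0.4260, -0.8520).
Qᵀb = (1.7889, -2.0692).
Back-substitute: x_2 = -2.0692/3.2863 = -0.6296.
x_1 = (1.7889 + 1.7889·(-0.6296))/4.4721 = 0.1481.

x = (0.1481, -0.6296)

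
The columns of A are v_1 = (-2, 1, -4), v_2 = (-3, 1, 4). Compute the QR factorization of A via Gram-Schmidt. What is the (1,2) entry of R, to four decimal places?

v_1 = (-2, 1, -4); ‖v_1‖ = 4.5826, so q_1 = (-0.4364, 0.2182, -0.8729).
r_{12} = q_1·v_2 = -1.9640.

r_{12} = -1.9640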